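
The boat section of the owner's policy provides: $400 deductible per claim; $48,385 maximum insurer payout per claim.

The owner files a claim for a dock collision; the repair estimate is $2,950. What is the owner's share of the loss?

Less the $400 deductible: $2,950 − $400 = $2,550.
$2,550 ≤ $48,385, so the limit doesn't bind; insurer pays $2,550.
Out of pocket: $2,950 − $2,550 = $400.

$400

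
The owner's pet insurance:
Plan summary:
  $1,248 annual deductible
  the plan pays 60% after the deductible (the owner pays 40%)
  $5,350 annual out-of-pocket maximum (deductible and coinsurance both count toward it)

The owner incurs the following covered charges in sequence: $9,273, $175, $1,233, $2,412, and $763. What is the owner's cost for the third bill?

$493.20

Bill 1, $9,273: $1,248 finishes the deductible; $8,025 goes to coinsurance; owner's 40% is $3,210. Owner owes $4,458 (running OOP $4,458).
Bill 2, $175: deductible already satisfied, so owner's share is 40% × $175 = $70. Owner pays $70; OOP now $4,528.
Bill 3, $1,233: deductible already satisfied, so owner's share is 40% × $1,233 = $493.20. Cost to owner: $493.20. OOP to date $5,021.20.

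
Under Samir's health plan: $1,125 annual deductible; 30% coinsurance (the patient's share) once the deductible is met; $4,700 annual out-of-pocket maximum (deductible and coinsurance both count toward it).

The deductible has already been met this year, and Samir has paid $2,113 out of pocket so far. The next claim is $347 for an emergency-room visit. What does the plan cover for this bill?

With the deductible met, the entire $347 is subject to coinsurance.
Coinsurance: $347 × 30% = $104.10.
Cumulative spending $2,113 + $104.10 = $2,217.10 stays under the $4,700 maximum.
The plan picks up $347 − $104.10 = $242.90.

$242.90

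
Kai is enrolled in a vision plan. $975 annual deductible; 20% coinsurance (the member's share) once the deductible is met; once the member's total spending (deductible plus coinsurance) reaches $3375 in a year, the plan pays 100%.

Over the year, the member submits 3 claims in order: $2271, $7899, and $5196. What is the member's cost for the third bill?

Claim 1 ($2271): deductible takes $975, $1296 remains; 20% of $1296 = $259.20. Cost to member: $1234.20. OOP to date $1234.20.
Claim 2 ($7899): deductible already satisfied, so member's share is 20% × $7899 = $1579.80. Member owes $1579.80 (running OOP $2814).
Claim 3 ($5196): 20% coinsurance on $5196 = $1039.20. Adding that to $2814 gives $3853.20, past the $3375 cap; member pays only $3375 − $2814 = $561.

$561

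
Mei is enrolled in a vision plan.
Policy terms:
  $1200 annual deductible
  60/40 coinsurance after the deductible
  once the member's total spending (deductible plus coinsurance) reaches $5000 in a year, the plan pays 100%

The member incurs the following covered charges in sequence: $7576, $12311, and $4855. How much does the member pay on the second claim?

#1 ($7576): deductible takes $1200, $6376 remains; 40% of $6376 = $2550.40. Cost to member: $3750.40. OOP to date $3750.40.
#2 ($12311): deductible already satisfied, so member's share is 40% × $12311 = $4924.40. Adding that to $3750.40 gives $8674.80, past the $5000 cap; member pays only $5000 − $3750.40 = $1249.60.

$1249.60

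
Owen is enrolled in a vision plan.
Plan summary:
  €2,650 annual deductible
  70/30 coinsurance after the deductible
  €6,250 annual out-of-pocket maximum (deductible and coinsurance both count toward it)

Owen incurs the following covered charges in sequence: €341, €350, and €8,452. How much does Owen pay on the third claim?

€3,906.90

Claim 1 (€341): entire amount goes to the deductible. Cost to member: €341. OOP to date €341.
Claim 2 (€350): entire amount goes to the deductible. Member owes €350 (running OOP €691).
Claim 3 (€8,452): €1,959 to deductible, leaving €6,493; 30% of €6,493 = €1,947.90. Cost to member: €3,906.90. OOP to date €4,597.90.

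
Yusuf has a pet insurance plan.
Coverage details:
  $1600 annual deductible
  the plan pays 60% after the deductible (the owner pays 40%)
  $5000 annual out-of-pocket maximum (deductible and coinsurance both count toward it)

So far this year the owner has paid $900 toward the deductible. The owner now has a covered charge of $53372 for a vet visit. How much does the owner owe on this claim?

Remaining deductible: $1600 − $900 = $700.
The remaining $52672 (= $53372 − $700) moves to coinsurance.
Coinsurance: $52672 × 40% = $21068.80.
Owner responsibility before any cap: $700 + $21068.80 = $21768.80.
Year-to-date out-of-pocket would reach $900 + $21768.80 = $22668.80, above the $5000 maximum, so the owner pays only $5000 − $900 = $4100.

$4100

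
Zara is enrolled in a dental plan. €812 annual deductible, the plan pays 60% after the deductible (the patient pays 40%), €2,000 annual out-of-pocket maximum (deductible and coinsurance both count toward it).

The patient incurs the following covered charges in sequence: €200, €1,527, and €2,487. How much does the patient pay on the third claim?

Claim 1 — €200: all of it applies to the deductible. Patient owes €200 (running OOP €200).
Claim 2 — €1,527: €612 finishes the deductible; €915 goes to coinsurance; coinsurance €915 × 40% = €366. Patient pays €978; OOP now €1,178.
Claim 3 — €2,487: deductible already satisfied, so patient's share is 40% × €2,487 = €994.80. That would push OOP to €2,172.80, over the €2,000 cap, so patient pays €2,000 − €1,178 = €822.

€822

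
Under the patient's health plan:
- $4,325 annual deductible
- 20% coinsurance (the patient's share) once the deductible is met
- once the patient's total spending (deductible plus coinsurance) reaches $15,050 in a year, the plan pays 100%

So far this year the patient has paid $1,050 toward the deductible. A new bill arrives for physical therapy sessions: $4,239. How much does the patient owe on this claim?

Deductible still to meet: $4,325 − $1,050 = $3,275.
That leaves $4,239 − $3,275 = $964 for coinsurance.
20% of $964 = $192.80 falls to the patient.
So the patient owes $3,275 + $192.80 = $3,467.80 before any cap.
Cumulative spending $1,050 + $3,467.80 = $4,517.80 stays under the $15,050 maximum.

$3,467.80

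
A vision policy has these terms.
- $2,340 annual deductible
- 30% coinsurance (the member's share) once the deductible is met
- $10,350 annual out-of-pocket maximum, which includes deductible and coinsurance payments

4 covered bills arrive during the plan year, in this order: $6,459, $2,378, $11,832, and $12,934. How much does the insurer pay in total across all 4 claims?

$23,253

Claim 1 — $6,459: deductible takes $2,340, $4,119 remains; member's 30% is $1,235.70. Cost to member: $3,575.70. OOP to date $3,575.70. Plan pays $6,459 − $3,575.70 = $2,883.30.
Claim 2 — $2,378: deductible already satisfied, so member's share is 30% × $2,378 = $713.40. Member owes $713.40 (running OOP $4,289.10). Insurer: $2,378 − $713.40 = $1,664.60.
Claim 3 — $11,832: deductible already satisfied, so member's share is 30% × $11,832 = $3,549.60. Member pays $3,549.60; OOP now $7,838.70. Plan pays $11,832 − $3,549.60 = $8,282.40.
Claim 4 — $12,934: deductible already satisfied, so member's share is 30% × $12,934 = $3,880.20. That would push OOP to $11,718.90, over the $10,350 cap, so member pays $10,350 − $7,838.70 = $2,511.30. Plan pays $12,934 − $2,511.30 = $10,422.70.
Insurer total = bills − member's total = $33,603 − $10,350 = $23,253.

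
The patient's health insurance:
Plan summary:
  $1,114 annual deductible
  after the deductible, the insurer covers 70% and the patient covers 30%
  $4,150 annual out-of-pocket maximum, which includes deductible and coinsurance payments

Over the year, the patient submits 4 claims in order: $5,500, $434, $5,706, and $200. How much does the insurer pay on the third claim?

Claim 1 — $5,500: $1,114 to deductible, leaving $4,386; coinsurance $4,386 × 30% = $1,315.80. Patient pays $2,429.80; OOP now $2,429.80. Insurer: $5,500 − $2,429.80 = $3,070.20.
Claim 2 — $434: 30% coinsurance on $434 = $130.20. Patient owes $130.20 (running OOP $2,560). Plan pays $434 − $130.20 = $303.80.
Claim 3 — $5,706: deductible met; 30% of $5,706 = $1,711.80. That would push OOP to $4,271.80, over the $4,150 cap, so patient pays $4,150 − $2,560 = $1,590. Insurer: $5,706 − $1,590 = $4,116.

$4,116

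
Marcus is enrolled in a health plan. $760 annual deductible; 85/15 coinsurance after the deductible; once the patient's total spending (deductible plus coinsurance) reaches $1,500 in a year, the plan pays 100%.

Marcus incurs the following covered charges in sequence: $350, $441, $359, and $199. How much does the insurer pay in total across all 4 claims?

Claim 1 — $350: fully absorbed by the deductible. Patient owes $350 (running OOP $350). Plan pays $350 − $350 = $0.
Claim 2 — $441: deductible takes $410, $31 remains; patient's 15% is $4.65. Cost to patient: $414.65. OOP to date $764.65. Insurer: $441 − $414.65 = $26.35.
Claim 3 — $359: deductible met; 15% of $359 = $53.85. Cost to patient: $53.85. OOP to date $818.50. Insurer: $359 − $53.85 = $305.15.
Claim 4 — $199: deductible already satisfied, so patient's share is 15% × $199 = $29.85. Patient pays $29.85; OOP now $848.35. Insurer: $199 − $29.85 = $169.15.
Insurer total = bills − patient's total = $1,349 − $848.35 = $500.65.

$500.65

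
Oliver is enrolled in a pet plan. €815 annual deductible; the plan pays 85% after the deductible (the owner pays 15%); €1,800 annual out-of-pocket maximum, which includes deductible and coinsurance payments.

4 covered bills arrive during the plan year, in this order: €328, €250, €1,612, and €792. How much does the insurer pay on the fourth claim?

Claim 1 — €328: entire amount goes to the deductible. Owner pays €328; OOP now €328. Plan pays €328 − €328 = €0.
Claim 2 — €250: entire amount goes to the deductible. Owner owes €250 (running OOP €578). Insurer: €250 − €250 = €0.
Claim 3 — €1,612: €237 finishes the deductible; €1,375 goes to coinsurance; owner's 15% is €206.25. Owner owes €443.25 (running OOP €1,021.25). Insurer: €1,612 − €443.25 = €1,168.75.
Claim 4 — €792: 15% coinsurance on €792 = €118.80. Cost to owner: €118.80. OOP to date €1,140.05. Insurer: €792 − €118.80 = €673.20.

€673.20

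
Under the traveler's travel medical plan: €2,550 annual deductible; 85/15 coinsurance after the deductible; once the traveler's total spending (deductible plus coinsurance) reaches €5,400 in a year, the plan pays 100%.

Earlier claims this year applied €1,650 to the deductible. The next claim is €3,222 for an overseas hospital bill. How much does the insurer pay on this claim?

€1,973.70

Remaining deductible: €2,550 − €1,650 = €900.
That leaves €3,222 − €900 = €2,322 for coinsurance.
Coinsurance: €2,322 × 15% = €348.30.
So the traveler owes €900 + €348.30 = €1,248.30 before any cap.
Cumulative spending €1,650 + €1,248.30 = €2,898.30 stays under the €5,400 maximum.
The insurer covers the remainder: €3,222 − €1,248.30 = €1,973.70.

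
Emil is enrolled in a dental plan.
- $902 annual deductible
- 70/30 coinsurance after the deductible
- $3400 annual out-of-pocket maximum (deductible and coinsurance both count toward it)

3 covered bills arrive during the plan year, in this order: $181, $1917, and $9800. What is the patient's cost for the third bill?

#1 ($181): all of it applies to the deductible. Patient pays $181; OOP now $181.
#2 ($1917): $721 finishes the deductible; $1196 goes to coinsurance; patient's 30% is $358.80. Patient owes $1079.80 (running OOP $1260.80).
#3 ($9800): deductible met; 30% of $9800 = $2940. That would push OOP to $4200.80, over the $3400 cap, so patient pays $3400 − $1260.80 = $2139.20.

$2139.20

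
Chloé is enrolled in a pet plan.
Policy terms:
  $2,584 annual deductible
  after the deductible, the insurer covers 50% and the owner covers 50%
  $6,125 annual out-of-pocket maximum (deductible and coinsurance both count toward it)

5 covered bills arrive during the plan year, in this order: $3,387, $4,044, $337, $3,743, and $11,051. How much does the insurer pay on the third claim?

$168.50

Claim 1 ($3,387): deductible takes $2,584, $803 remains; coinsurance $803 × 50% = $401.50. Cost to owner: $2,985.50. OOP to date $2,985.50. Plan pays $3,387 − $2,985.50 = $401.50.
Claim 2 ($4,044): 50% coinsurance on $4,044 = $2,022. Cost to owner: $2,022. OOP to date $5,007.50. Plan pays $4,044 − $2,022 = $2,022.
Claim 3 ($337): deductible already satisfied, so owner's share is 50% × $337 = $168.50. Cost to owner: $168.50. OOP to date $5,176. Insurer: $337 − $168.50 = $168.50.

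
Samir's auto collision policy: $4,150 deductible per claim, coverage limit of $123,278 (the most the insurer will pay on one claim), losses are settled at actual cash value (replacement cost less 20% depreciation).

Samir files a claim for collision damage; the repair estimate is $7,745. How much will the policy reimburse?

At 20% depreciation, ACV = $7,745 − $1,549 = $6,196.
Subtract the deductible: $6,196 − $4,150 = $2,046.
$2,046 is within the $123,278 limit, so the insurer pays $2,046.

$2,046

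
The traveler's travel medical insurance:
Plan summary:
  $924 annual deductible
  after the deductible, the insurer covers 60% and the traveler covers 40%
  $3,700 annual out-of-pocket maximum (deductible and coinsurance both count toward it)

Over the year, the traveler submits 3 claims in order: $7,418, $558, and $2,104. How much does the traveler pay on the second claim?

$178.40

Claim 1 — $7,418: deductible takes $924, $6,494 remains; traveler's 40% is $2,597.60. Traveler owes $3,521.60 (running OOP $3,521.60).
Claim 2 — $558: deductible already satisfied, so traveler's share is 40% × $558 = $223.20. That would push OOP to $3,744.80, over the $3,700 cap, so traveler pays $3,700 − $3,521.60 = $178.40.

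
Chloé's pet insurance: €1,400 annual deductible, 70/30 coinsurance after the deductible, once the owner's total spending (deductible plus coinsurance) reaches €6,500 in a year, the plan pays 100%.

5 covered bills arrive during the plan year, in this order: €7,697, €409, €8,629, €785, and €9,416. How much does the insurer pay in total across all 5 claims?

Bill 1, €7,697: deductible takes €1,400, €6,297 remains; coinsurance €6,297 × 30% = €1,889.10. Cost to owner: €3,289.10. OOP to date €3,289.10. Plan pays €7,697 − €3,289.10 = €4,407.90.
Bill 2, €409: deductible met; 30% of €409 = €122.70. Cost to owner: €122.70. OOP to date €3,411.80. Insurer: €409 − €122.70 = €286.30.
Bill 3, €8,629: deductible already satisfied, so owner's share is 30% × €8,629 = €2,588.70. Owner owes €2,588.70 (running OOP €6,000.50). Insurer: €8,629 − €2,588.70 = €6,040.30.
Bill 4, €785: deductible already satisfied, so owner's share is 30% × €785 = €235.50. Owner pays €235.50; OOP now €6,236. Plan pays €785 − €235.50 = €549.50.
Bill 5, €9,416: deductible already satisfied, so owner's share is 30% × €9,416 = €2,824.80. OOP would hit €9,060.80 > €6,500, so the cap limits the owner to €6,500 − €6,236 = €264. Insurer: €9,416 − €264 = €9,152.
Insurer total = bills − owner's total = €26,936 − €6,500 = €20,436.

€20,436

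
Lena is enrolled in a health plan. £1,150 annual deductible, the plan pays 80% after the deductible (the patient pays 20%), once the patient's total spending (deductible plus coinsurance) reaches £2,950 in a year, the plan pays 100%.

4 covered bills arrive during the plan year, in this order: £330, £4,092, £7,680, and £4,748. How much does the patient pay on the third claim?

Bill 1, £330: all of it applies to the deductible. Patient owes £330 (running OOP £330).
Bill 2, £4,092: deductible takes £820, £3,272 remains; coinsurance £3,272 × 20% = £654.40. Cost to patient: £1,474.40. OOP to date £1,804.40.
Bill 3, £7,680: deductible already satisfied, so patient's share is 20% × £7,680 = £1,536. Adding that to £1,804.40 gives £3,340.40, past the £2,950 cap; patient pays only £2,950 − £1,804.40 = £1,145.60.

£1,145.60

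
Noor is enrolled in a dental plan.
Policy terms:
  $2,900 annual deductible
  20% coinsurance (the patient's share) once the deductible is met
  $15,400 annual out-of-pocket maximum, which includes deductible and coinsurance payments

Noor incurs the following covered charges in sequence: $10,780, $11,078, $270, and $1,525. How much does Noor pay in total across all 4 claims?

$7,050.60

Claim 1 — $10,780: $2,900 finishes the deductible; $7,880 goes to coinsurance; patient's 20% is $1,576. Patient owes $4,476 (running OOP $4,476).
Claim 2 — $11,078: deductible met; 20% of $11,078 = $2,215.60. Patient owes $2,215.60 (running OOP $6,691.60).
Claim 3 — $270: 20% coinsurance on $270 = $54. Patient pays $54; OOP now $6,745.60.
Claim 4 — $1,525: 20% coinsurance on $1,525 = $305. Cost to patient: $305. OOP to date $7,050.60.
Total paid by the patient: $4,476 + $2,215.60 + $54 + $305 = $7,050.60.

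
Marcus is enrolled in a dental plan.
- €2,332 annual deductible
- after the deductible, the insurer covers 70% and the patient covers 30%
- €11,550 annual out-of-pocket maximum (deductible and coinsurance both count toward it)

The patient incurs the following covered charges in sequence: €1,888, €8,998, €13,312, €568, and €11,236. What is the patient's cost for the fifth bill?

Claim 1 — €1,888: fully absorbed by the deductible. Patient pays €1,888; OOP now €1,888.
Claim 2 — €8,998: €444 finishes the deductible; €8,554 goes to coinsurance; 30% of €8,554 = €2,566.20. Patient owes €3,010.20 (running OOP €4,898.20).
Claim 3 — €13,312: 30% coinsurance on €13,312 = €3,993.60. Patient pays €3,993.60; OOP now €8,891.80.
Claim 4 — €568: deductible met; 30% of €568 = €170.40. Patient owes €170.40 (running OOP €9,062.20).
Claim 5 — €11,236: deductible met; 30% of €11,236 = €3,370.80. OOP would hit €12,433 > €11,550, so the cap limits the patient to €11,550 − €9,062.20 = €2,487.80.

€2,487.80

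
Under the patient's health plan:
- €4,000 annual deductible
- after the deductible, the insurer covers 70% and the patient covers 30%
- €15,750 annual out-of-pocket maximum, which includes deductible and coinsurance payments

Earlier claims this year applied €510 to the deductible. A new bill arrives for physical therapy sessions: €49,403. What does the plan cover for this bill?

Remaining deductible: €4,000 − €510 = €3,490.
That leaves €49,403 − €3,490 = €45,913 for coinsurance.
Patient's 30% share of €45,913 is €13,773.90.
So the patient owes €3,490 + €13,773.90 = €17,263.90 before any cap.
Year-to-date out-of-pocket would reach €510 + €17,263.90 = €17,773.90, above the €15,750 maximum, so the patient pays only €15,750 − €510 = €15,240.
The plan picks up €49,403 − €15,240 = €34,163.

€34,163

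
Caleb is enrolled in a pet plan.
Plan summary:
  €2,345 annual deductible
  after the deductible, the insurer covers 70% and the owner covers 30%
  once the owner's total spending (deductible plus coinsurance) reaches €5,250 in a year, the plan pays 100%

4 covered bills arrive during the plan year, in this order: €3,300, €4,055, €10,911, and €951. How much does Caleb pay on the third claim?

Claim 1 — €3,300: deductible takes €2,345, €955 remains; owner's 30% is €286.50. Owner pays €2,631.50; OOP now €2,631.50.
Claim 2 — €4,055: deductible met; 30% of €4,055 = €1,216.50. Cost to owner: €1,216.50. OOP to date €3,848.
Claim 3 — €10,911: deductible met; 30% of €10,911 = €3,273.30. OOP would hit €7,121.30 > €5,250, so the cap limits the owner to €5,250 − €3,848 = €1,402.

€1,402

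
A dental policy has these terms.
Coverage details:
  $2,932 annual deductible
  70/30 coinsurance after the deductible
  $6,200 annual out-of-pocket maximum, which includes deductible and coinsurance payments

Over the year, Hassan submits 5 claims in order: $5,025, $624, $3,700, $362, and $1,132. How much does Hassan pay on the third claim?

Bill 1, $5,025: deductible takes $2,932, $2,093 remains; 30% of $2,093 = $627.90. Patient owes $3,559.90 (running OOP $3,559.90).
Bill 2, $624: deductible met; 30% of $624 = $187.20. Cost to patient: $187.20. OOP to date $3,747.10.
Bill 3, $3,700: deductible met; 30% of $3,700 = $1,110. Patient owes $1,110 (running OOP $4,857.10).

$1,110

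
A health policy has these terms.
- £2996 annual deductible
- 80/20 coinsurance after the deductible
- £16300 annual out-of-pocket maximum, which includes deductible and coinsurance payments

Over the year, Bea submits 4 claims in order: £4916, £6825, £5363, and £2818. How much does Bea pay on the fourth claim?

Claim 1 (£4916): £2996 to deductible, leaving £1920; patient's 20% is £384. Patient pays £3380; OOP now £3380.
Claim 2 (£6825): deductible already satisfied, so patient's share is 20% × £6825 = £1365. Cost to patient: £1365. OOP to date £4745.
Claim 3 (£5363): deductible already satisfied, so patient's share is 20% × £5363 = £1072.60. Patient owes £1072.60 (running OOP £5817.60).
Claim 4 (£2818): deductible met; 20% of £2818 = £563.60. Cost to patient: £563.60. OOP to date £6381.20.

£563.60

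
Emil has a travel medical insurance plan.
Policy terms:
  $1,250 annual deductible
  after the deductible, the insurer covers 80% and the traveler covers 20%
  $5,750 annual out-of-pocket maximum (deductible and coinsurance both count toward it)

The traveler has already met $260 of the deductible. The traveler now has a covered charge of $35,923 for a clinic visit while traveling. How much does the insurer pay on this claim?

Remaining deductible: $1,250 − $260 = $990.
The remaining $34,933 (= $35,923 − $990) moves to coinsurance.
20% of $34,933 = $6,986.60 falls to the traveler.
That puts the traveler's cost at $990 + $6,986.60 = $7,976.60 before any cap.
That would bring total out-of-pocket to $8,236.60, past the $5,750 cap. The traveler is capped at $5,750 − $260 = $5,490 on this claim.
The plan picks up $35,923 − $5,490 = $30,433.

$30,433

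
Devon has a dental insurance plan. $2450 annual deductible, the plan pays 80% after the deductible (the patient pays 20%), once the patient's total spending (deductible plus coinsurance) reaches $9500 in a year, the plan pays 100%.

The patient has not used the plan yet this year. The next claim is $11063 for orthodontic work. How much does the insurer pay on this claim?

The full $2450 deductible is still open; $2450 of this bill applies to it.
After the $2450 deductible portion, $11063 − $2450 = $8613 is subject to coinsurance.
Coinsurance: $8613 × 20% = $1722.60.
That puts the patient's cost at $2450 + $1722.60 = $4172.60 before any cap.
Cumulative spending $0 + $4172.60 = $4172.60 stays under the $9500 maximum.
The plan picks up $11063 − $4172.60 = $6890.40.

$6890.40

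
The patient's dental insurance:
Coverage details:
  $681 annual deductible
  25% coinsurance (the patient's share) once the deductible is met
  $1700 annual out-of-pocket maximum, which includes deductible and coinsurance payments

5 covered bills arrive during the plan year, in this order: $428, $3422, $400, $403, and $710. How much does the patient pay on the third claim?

Claim 1 — $428: all of it applies to the deductible. Cost to patient: $428. OOP to date $428.
Claim 2 — $3422: $253 finishes the deductible; $3169 goes to coinsurance; patient's 25% is $792.25. Cost to patient: $1045.25. OOP to date $1473.25.
Claim 3 — $400: deductible already satisfied, so patient's share is 25% × $400 = $100. Patient owes $100 (running OOP $1573.25).

$100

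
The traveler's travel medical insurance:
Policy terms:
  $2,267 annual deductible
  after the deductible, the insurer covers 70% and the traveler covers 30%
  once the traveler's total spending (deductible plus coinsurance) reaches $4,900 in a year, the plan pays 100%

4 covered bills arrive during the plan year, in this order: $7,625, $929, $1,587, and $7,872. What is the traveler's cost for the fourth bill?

#1 ($7,625): deductible takes $2,267, $5,358 remains; traveler's 30% is $1,607.40. Traveler pays $3,874.40; OOP now $3,874.40.
#2 ($929): deductible already satisfied, so traveler's share is 30% × $929 = $278.70. Cost to traveler: $278.70. OOP to date $4,153.10.
#3 ($1,587): 30% coinsurance on $1,587 = $476.10. Traveler owes $476.10 (running OOP $4,629.20).
#4 ($7,872): deductible already satisfied, so traveler's share is 30% × $7,872 = $2,361.60. Adding that to $4,629.20 gives $6,990.80, past the $4,900 cap; traveler pays only $4,900 − $4,629.20 = $270.80.

$270.80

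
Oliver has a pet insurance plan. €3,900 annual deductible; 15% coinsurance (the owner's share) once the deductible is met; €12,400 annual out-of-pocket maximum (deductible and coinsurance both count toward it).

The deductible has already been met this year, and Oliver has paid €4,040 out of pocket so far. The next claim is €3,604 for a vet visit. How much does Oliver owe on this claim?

€540.60

The deductible is already satisfied, so the full bill goes to coinsurance.
Owner's 15% share of €3,604 is €540.60.
Cumulative spending €4,040 + €540.60 = €4,580.60 stays under the €12,400 maximum.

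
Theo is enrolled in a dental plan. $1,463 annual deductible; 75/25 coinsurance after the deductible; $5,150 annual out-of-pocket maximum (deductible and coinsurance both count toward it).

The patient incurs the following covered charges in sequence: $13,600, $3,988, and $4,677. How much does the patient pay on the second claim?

#1 ($13,600): deductible takes $1,463, $12,137 remains; coinsurance $12,137 × 25% = $3,034.25. Patient owes $4,497.25 (running OOP $4,497.25).
#2 ($3,988): deductible already satisfied, so patient's share is 25% × $3,988 = $997. Adding that to $4,497.25 gives $5,494.25, past the $5,150 cap; patient pays only $5,150 − $4,497.25 = $652.75.

$652.75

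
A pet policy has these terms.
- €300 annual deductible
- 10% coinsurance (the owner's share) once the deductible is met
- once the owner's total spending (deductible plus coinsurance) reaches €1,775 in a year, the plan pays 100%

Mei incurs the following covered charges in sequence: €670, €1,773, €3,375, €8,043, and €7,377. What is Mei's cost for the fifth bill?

€118.90

Claim 1 — €670: deductible takes €300, €370 remains; owner's 10% is €37. Owner owes €337 (running OOP €337).
Claim 2 — €1,773: deductible already satisfied, so owner's share is 10% × €1,773 = €177.30. Owner owes €177.30 (running OOP €514.30).
Claim 3 — €3,375: deductible already satisfied, so owner's share is 10% × €3,375 = €337.50. Owner pays €337.50; OOP now €851.80.
Claim 4 — €8,043: deductible met; 10% of €8,043 = €804.30. Owner owes €804.30 (running OOP €1,656.10).
Claim 5 — €7,377: deductible met; 10% of €7,377 = €737.70. That would push OOP to €2,393.80, over the €1,775 cap, so owner pays €1,775 − €1,656.10 = €118.90.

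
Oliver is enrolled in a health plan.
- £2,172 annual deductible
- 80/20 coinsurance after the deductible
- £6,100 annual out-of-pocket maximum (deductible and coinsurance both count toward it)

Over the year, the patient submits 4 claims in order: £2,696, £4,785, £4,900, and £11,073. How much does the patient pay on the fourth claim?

Claim 1 — £2,696: £2,172 finishes the deductible; £524 goes to coinsurance; 20% of £524 = £104.80. Patient owes £2,276.80 (running OOP £2,276.80).
Claim 2 — £4,785: 20% coinsurance on £4,785 = £957. Patient owes £957 (running OOP £3,233.80).
Claim 3 — £4,900: 20% coinsurance on £4,900 = £980. Patient pays £980; OOP now £4,213.80.
Claim 4 — £11,073: 20% coinsurance on £11,073 = £2,214.60. Adding that to £4,213.80 gives £6,428.40, past the £6,100 cap; patient pays only £6,100 − £4,213.80 = £1,886.20.

£1,886.20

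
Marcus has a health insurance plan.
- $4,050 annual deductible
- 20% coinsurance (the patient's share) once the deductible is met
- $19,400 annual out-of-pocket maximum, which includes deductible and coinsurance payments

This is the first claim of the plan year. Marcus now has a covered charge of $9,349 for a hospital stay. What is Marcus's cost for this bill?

Nothing has been paid toward the $4,050 deductible, so the first $4,050 of this charge is applied there.
That leaves $9,349 − $4,050 = $5,299 for coinsurance.
20% of $5,299 = $1,059.80 falls to the patient.
That puts the patient's cost at $4,050 + $1,059.80 = $5,109.80 before any cap.
Total out-of-pocket so far would be $0 + $5,109.80 = $5,109.80, below the $19,400 cap — no reduction.

$5,109.80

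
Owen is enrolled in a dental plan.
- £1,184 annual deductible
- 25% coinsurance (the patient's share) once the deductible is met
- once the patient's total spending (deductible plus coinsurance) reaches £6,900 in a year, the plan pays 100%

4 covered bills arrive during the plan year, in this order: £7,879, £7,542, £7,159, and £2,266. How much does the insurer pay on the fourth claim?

£1,899

Bill 1, £7,879: deductible takes £1,184, £6,695 remains; patient's 25% is £1,673.75. Cost to patient: £2,857.75. OOP to date £2,857.75. Insurer: £7,879 − £2,857.75 = £5,021.25.
Bill 2, £7,542: deductible already satisfied, so patient's share is 25% × £7,542 = £1,885.50. Patient owes £1,885.50 (running OOP £4,743.25). Insurer: £7,542 − £1,885.50 = £5,656.50.
Bill 3, £7,159: deductible already satisfied, so patient's share is 25% × £7,159 = £1,789.75. Patient owes £1,789.75 (running OOP £6,533). Plan pays £7,159 − £1,789.75 = £5,369.25.
Bill 4, £2,266: deductible met; 25% of £2,266 = £566.50. OOP would hit £7,099.50 > £6,900, so the cap limits the patient to £6,900 − £6,533 = £367. Insurer: £2,266 − £367 = £1,899.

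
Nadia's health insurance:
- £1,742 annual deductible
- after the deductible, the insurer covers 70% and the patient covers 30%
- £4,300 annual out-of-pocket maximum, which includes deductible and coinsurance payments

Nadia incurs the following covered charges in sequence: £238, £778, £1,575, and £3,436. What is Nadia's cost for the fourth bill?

£1,030.80

Bill 1, £238: entire amount goes to the deductible. Patient pays £238; OOP now £238.
Bill 2, £778: all of it applies to the deductible. Patient pays £778; OOP now £1,016.
Bill 3, £1,575: £726 finishes the deductible; £849 goes to coinsurance; coinsurance £849 × 30% = £254.70. Patient pays £980.70; OOP now £1,996.70.
Bill 4, £3,436: deductible already satisfied, so patient's share is 30% × £3,436 = £1,030.80. Patient owes £1,030.80 (running OOP £3,027.50).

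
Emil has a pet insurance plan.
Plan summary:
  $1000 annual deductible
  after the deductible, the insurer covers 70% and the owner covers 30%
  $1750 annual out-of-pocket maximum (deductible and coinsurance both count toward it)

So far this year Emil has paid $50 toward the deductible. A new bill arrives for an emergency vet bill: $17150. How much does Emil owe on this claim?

$1700

$50 of the $1000 deductible is already met, leaving $950.
That leaves $17150 − $950 = $16200 for coinsurance.
Owner's 30% share of $16200 is $4860.
That puts the owner's cost at $950 + $4860 = $5810 before any cap.
That would bring total out-of-pocket to $5860, past the $1750 cap. The owner is capped at $1750 − $50 = $1700 on this claim.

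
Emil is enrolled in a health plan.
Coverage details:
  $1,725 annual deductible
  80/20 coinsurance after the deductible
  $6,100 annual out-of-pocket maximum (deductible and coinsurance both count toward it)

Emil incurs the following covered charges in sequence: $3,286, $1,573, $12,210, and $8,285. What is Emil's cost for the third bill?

$2,442

Claim 1 — $3,286: $1,725 finishes the deductible; $1,561 goes to coinsurance; 20% of $1,561 = $312.20. Patient owes $2,037.20 (running OOP $2,037.20).
Claim 2 — $1,573: deductible already satisfied, so patient's share is 20% × $1,573 = $314.60. Cost to patient: $314.60. OOP to date $2,351.80.
Claim 3 — $12,210: deductible already satisfied, so patient's share is 20% × $12,210 = $2,442. Patient owes $2,442 (running OOP $4,793.80).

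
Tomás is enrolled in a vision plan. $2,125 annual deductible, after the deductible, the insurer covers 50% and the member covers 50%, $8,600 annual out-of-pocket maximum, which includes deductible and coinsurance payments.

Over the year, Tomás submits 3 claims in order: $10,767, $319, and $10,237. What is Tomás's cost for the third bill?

$1,994.50

Bill 1, $10,767: $2,125 finishes the deductible; $8,642 goes to coinsurance; 50% of $8,642 = $4,321. Member pays $6,446; OOP now $6,446.
Bill 2, $319: 50% coinsurance on $319 = $159.50. Member owes $159.50 (running OOP $6,605.50).
Bill 3, $10,237: deductible already satisfied, so member's share is 50% × $10,237 = $5,118.50. Adding that to $6,605.50 gives $11,724, past the $8,600 cap; member pays only $8,600 − $6,605.50 = $1,994.50.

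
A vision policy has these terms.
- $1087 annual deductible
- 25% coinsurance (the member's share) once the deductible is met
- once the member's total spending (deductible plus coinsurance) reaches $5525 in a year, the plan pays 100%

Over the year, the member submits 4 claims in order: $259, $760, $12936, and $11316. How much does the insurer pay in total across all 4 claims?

Bill 1, $259: fully absorbed by the deductible. Member owes $259 (running OOP $259). Insurer: $259 − $259 = $0.
Bill 2, $760: all of it applies to the deductible. Member owes $760 (running OOP $1019). Insurer: $760 − $760 = $0.
Bill 3, $12936: $68 to deductible, leaving $12868; 25% of $12868 = $3217. Member owes $3285 (running OOP $4304). Plan pays $12936 − $3285 = $9651.
Bill 4, $11316: deductible met; 25% of $11316 = $2829. Adding that to $4304 gives $7133, past the $5525 cap; member pays only $5525 − $4304 = $1221. Insurer: $11316 − $1221 = $10095.
Insurer total: $0 + $0 + $9651 + $10095 = $19746.

$19746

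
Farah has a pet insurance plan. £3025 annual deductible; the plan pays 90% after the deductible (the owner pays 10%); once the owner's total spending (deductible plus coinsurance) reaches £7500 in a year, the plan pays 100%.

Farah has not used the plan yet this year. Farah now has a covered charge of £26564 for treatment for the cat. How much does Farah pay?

Nothing has been paid toward the £3025 deductible, so the first £3025 of this charge is applied there.
The remaining £23539 (= £26564 − £3025) moves to coinsurance.
Coinsurance: £23539 × 10% = £2353.90.
That puts the owner's cost at £3025 + £2353.90 = £5378.90 before any cap.
Year-to-date out-of-pocket becomes £0 + £5378.90 = £5378.90, still under the £7500 maximum, so no cap applies.

£5378.90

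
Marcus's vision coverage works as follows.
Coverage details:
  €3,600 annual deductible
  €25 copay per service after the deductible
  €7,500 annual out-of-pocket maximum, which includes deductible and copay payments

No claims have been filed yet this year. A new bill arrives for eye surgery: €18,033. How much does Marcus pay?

Deductible not yet touched, so the first €3,600 of the bill goes to the deductible.
The remaining €14,433 (= €18,033 − €3,600) moves to the copay.
Copay on this service: €25.
So the member owes €3,600 + €25 = €3,625 before any cap.
Total out-of-pocket so far would be €0 + €3,625 = €3,625, below the €7,500 cap — no reduction.

€3,625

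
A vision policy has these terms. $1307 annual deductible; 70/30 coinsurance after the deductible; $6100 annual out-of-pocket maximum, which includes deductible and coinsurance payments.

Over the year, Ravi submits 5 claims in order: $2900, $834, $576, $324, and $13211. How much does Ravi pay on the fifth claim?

Bill 1, $2900: $1307 finishes the deductible; $1593 goes to coinsurance; member's 30% is $477.90. Member pays $1784.90; OOP now $1784.90.
Bill 2, $834: deductible already satisfied, so member's share is 30% × $834 = $250.20. Member owes $250.20 (running OOP $2035.10).
Bill 3, $576: deductible already satisfied, so member's share is 30% × $576 = $172.80. Cost to member: $172.80. OOP to date $2207.90.
Bill 4, $324: deductible already satisfied, so member's share is 30% × $324 = $97.20. Cost to member: $97.20. OOP to date $2305.10.
Bill 5, $13211: 30% coinsurance on $13211 = $3963.30. OOP would hit $6268.40 > $6100, so the cap limits the member to $6100 − $2305.10 = $3794.90.

$3794.90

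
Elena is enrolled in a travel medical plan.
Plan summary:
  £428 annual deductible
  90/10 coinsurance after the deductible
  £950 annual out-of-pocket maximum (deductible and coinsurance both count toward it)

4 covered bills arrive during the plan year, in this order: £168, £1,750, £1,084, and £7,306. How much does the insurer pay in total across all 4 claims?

#1 (£168): entire amount goes to the deductible. Traveler pays £168; OOP now £168. Insurer: £168 − £168 = £0.
#2 (£1,750): deductible takes £260, £1,490 remains; coinsurance £1,490 × 10% = £149. Traveler pays £409; OOP now £577. Plan pays £1,750 − £409 = £1,341.
#3 (£1,084): deductible met; 10% of £1,084 = £108.40. Cost to traveler: £108.40. OOP to date £685.40. Insurer: £1,084 − £108.40 = £975.60.
#4 (£7,306): 10% coinsurance on £7,306 = £730.60. That would push OOP to £1,416, over the £950 cap, so traveler pays £950 − £685.40 = £264.60. Insurer: £7,306 − £264.60 = £7,041.40.
Insurer total = bills − traveler's total = £10,308 − £950 = £9,358.

£9,358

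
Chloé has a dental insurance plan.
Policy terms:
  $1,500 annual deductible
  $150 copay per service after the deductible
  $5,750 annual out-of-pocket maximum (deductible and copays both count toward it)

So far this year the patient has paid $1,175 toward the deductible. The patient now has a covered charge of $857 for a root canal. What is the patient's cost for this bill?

$475

Deductible still to meet: $1,500 − $1,175 = $325.
After the $325 deductible portion, $857 − $325 = $532 is subject to the copay.
Copay on this service: $150.
So the patient owes $325 + $150 = $475 before any cap.
Year-to-date out-of-pocket becomes $1,175 + $475 = $1,650, still under the $5,750 maximum, so no cap applies.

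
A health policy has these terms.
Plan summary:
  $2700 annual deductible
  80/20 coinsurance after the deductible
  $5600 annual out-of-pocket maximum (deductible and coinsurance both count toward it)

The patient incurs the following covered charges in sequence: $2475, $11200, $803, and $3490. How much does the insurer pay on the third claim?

Bill 1, $2475: fully absorbed by the deductible. Patient pays $2475; OOP now $2475. Insurer: $2475 − $2475 = $0.
Bill 2, $11200: $225 finishes the deductible; $10975 goes to coinsurance; coinsurance $10975 × 20% = $2195. Patient owes $2420 (running OOP $4895). Insurer: $11200 − $2420 = $8780.
Bill 3, $803: 20% coinsurance on $803 = $160.60. Patient owes $160.60 (running OOP $5055.60). Plan pays $803 − $160.60 = $642.40.

$642.40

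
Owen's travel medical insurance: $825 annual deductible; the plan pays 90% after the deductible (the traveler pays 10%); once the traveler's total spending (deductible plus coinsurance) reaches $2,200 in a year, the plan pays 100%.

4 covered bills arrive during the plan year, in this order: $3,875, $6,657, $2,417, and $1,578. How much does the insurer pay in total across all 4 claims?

$12,331.80

Claim 1 — $3,875: $825 finishes the deductible; $3,050 goes to coinsurance; coinsurance $3,050 × 10% = $305. Traveler pays $1,130; OOP now $1,130. Insurer: $3,875 − $1,130 = $2,745.
Claim 2 — $6,657: 10% coinsurance on $6,657 = $665.70. Cost to traveler: $665.70. OOP to date $1,795.70. Plan pays $6,657 − $665.70 = $5,991.30.
Claim 3 — $2,417: deductible met; 10% of $2,417 = $241.70. Cost to traveler: $241.70. OOP to date $2,037.40. Plan pays $2,417 − $241.70 = $2,175.30.
Claim 4 — $1,578: 10% coinsurance on $1,578 = $157.80. Cost to traveler: $157.80. OOP to date $2,195.20. Insurer: $1,578 − $157.80 = $1,420.20.
Insurer total = bills − traveler's total = $14,527 − $2,195.20 = $12,331.80.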